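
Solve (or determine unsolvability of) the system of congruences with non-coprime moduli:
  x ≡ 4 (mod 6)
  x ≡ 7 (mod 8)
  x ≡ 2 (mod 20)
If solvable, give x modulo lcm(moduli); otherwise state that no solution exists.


Moduli 6, 8, 20 are not pairwise coprime, so CRT works modulo lcm(m_i) when all pairwise compatibility conditions hold.
Pairwise compatibility: gcd(m_i, m_j) must divide a_i - a_j for every pair.
Merge one congruence at a time:
  Start: x ≡ 4 (mod 6).
  Combine with x ≡ 7 (mod 8): gcd(6, 8) = 2, and 7 - 4 = 3 is NOT divisible by 2.
    ⇒ system is inconsistent (no integer solution).

No solution (the system is inconsistent).


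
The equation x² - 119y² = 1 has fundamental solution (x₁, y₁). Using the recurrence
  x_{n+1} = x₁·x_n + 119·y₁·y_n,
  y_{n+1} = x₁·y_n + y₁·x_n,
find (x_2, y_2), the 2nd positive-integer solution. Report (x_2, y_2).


Step 1: Find the fundamental solution (x₁, y₁) of x² - 119y² = 1.
  Expand √119 as a continued fraction. a₀ = ⌊√119⌋ = 10; iterate m_{k+1} = d_k·a_k − m_k, d_{k+1} = (119 − m_{k+1}²)/d_k, a_{k+1} = ⌊(a₀ + m_{k+1})/d_{k+1}⌋ (starting m₀ = 0, d₀ = 1), with convergents p_k = a_k·p_{k-1} + p_{k-2}, q_k = a_k·q_{k-1} + q_{k-2} (p₋₁ = 1, q₋₁ = 0):
  k = 0: a₀ = 10; p₀/q₀ = 10/1; p₀² − 119·q₀² = 100 − 119 = -19.
  k = 1: m = 10, d = 19, a = ⌊(10 + 10)/19⌋ = 1; p/q = (1·10 + 1)/(1·1 + 0) = 11/1; p² − 119·q² = 121 − 119 = 2.
  k = 2: m = 9, d = 2, a = ⌊(10 + 9)/2⌋ = 9; p/q = (9·11 + 10)/(9·1 + 1) = 109/10; p² − 119·q² = 11881 − 11900 = -19.
  k = 3: m = 9, d = 19, a = ⌊(10 + 9)/19⌋ = 1; p/q = (1·109 + 11)/(1·10 + 1) = 120/11; p² − 119·q² = 14400 − 14399 = 1.
  The first convergent with p² − 119·q² = 1 gives the fundamental solution (x₁, y₁) = (120, 11).
Step 2: Apply the recurrence (x_{n+1}, y_{n+1}) = (x₁x_n + 119y₁y_n, x₁y_n + y₁x_n) repeatedly.
  From (x_1, y_1) = (120, 11): x_2 = 120·120 + 119·11·11 = 28799; y_2 = 120·11 + 11·120 = 2640.
Step 3: Verify x_2² - 119·y_2² = 829382401 - 829382400 = 1 (should be 1). ✓

(x_1, y_1) = (120, 11); (x_2, y_2) = (28799, 2640).


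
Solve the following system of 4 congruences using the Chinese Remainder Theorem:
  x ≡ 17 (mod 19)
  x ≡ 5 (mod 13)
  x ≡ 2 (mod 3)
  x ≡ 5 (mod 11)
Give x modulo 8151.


Product of moduli M = 19 · 13 · 3 · 11 = 8151.
Merge one congruence at a time:
  Start: x ≡ 17 (mod 19).
  Combine with x ≡ 5 (mod 13); new modulus lcm = 247.
    Write x = 17 + 19·t and substitute into x ≡ 5 (mod 13): 19·t ≡ 5 − 17 = -12 (mod 13).
    Reduce coefficients mod 13: 6·t ≡ 1 (mod 13).
    The inverse of 6 mod 13 is 11 (since 6·11 = 66 = 5·13 + 1), so t ≡ 11·1 = 11 ≡ 11 (mod 13).
    Then x = 17 + 19·11 = 226, valid modulo lcm(19, 13) = 247: x ≡ 226 (mod 247).
  Combine with x ≡ 2 (mod 3); new modulus lcm = 741.
    Write x = 226 + 247·t and substitute into x ≡ 2 (mod 3): 247·t ≡ 2 − 226 = -224 (mod 3).
    Reduce coefficients mod 3: 1·t ≡ 1 (mod 3).
    So t ≡ 1 (mod 3).
    Then x = 226 + 247·1 = 473, valid modulo lcm(247, 3) = 741: x ≡ 473 (mod 741).
  Combine with x ≡ 5 (mod 11); new modulus lcm = 8151.
    Write x = 473 + 741·t and substitute into x ≡ 5 (mod 11): 741·t ≡ 5 − 473 = -468 (mod 11).
    Reduce coefficients mod 11: 4·t ≡ 5 (mod 11).
    The inverse of 4 mod 11 is 3 (since 4·3 = 12 = 1·11 + 1), so t ≡ 3·5 = 15 ≡ 4 (mod 11).
    Then x = 473 + 741·4 = 3437, valid modulo lcm(741, 11) = 8151: x ≡ 3437 (mod 8151).
Verify against each original: 3437 mod 19 = 17, 3437 mod 13 = 5, 3437 mod 3 = 2, 3437 mod 11 = 5.

x ≡ 3437 (mod 8151).


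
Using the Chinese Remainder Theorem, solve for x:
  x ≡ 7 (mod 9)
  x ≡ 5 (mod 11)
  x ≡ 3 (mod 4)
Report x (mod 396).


Moduli 9, 11, 4 are pairwise coprime; by CRT there is a unique solution modulo M = 9 · 11 · 4 = 396.
Solve pairwise, accumulating the modulus:
  Start with x ≡ 7 (mod 9).
  Combine with x ≡ 5 (mod 11): since gcd(9, 11) = 1, we get a unique residue mod 99.
    Write x = 7 + 9·t and substitute into x ≡ 5 (mod 11): 9·t ≡ 5 − 7 = -2 (mod 11).
    Reduce coefficients mod 11: 9·t ≡ 9 (mod 11).
    The inverse of 9 mod 11 is 5 (since 9·5 = 45 = 4·11 + 1), so t ≡ 5·9 = 45 ≡ 1 (mod 11).
    Then x = 7 + 9·1 = 16, valid modulo lcm(9, 11) = 99: x ≡ 16 (mod 99).
  Combine with x ≡ 3 (mod 4): since gcd(99, 4) = 1, we get a unique residue mod 396.
    Write x = 16 + 99·t and substitute into x ≡ 3 (mod 4): 99·t ≡ 3 − 16 = -13 (mod 4).
    Reduce coefficients mod 4: 3·t ≡ 3 (mod 4).
    The inverse of 3 mod 4 is 3 (since 3·3 = 9 = 2·4 + 1), so t ≡ 3·3 = 9 ≡ 1 (mod 4).
    Then x = 16 + 99·1 = 115, valid modulo lcm(99, 4) = 396: x ≡ 115 (mod 396).
Verify: 115 mod 9 = 7 ✓, 115 mod 11 = 5 ✓, 115 mod 4 = 3 ✓.

x ≡ 115 (mod 396).


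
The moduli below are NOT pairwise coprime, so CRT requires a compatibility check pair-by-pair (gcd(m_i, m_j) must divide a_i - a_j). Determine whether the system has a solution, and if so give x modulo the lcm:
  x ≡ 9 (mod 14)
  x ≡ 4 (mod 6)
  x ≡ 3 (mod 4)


Moduli 14, 6, 4 are not pairwise coprime, so CRT works modulo lcm(m_i) when all pairwise compatibility conditions hold.
Pairwise compatibility: gcd(m_i, m_j) must divide a_i - a_j for every pair.
Merge one congruence at a time:
  Start: x ≡ 9 (mod 14).
  Combine with x ≡ 4 (mod 6): gcd(14, 6) = 2, and 4 - 9 = -5 is NOT divisible by 2.
    ⇒ system is inconsistent (no integer solution).

No solution (the system is inconsistent).


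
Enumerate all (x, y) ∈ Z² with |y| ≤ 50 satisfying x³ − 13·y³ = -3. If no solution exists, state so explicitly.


The equation is x³ - 13y³ = -3. For fixed y, x³ = 13·y³ − 3, so a solution requires the RHS to be a perfect cube.
Strategy: iterate y from -50 to 50, compute RHS = 13·y³ − 3, and check whether it is a (positive or negative) perfect cube.
Check small values of y:
  y = 0: RHS = -3 is not a perfect cube.
  y = 1: RHS = 10 is not a perfect cube.
  y = -1: RHS = -16 is not a perfect cube.
  y = 2: RHS = 101 is not a perfect cube.
  y = -2: RHS = -107 is not a perfect cube.
  y = 3: RHS = 348 is not a perfect cube.
  y = -3: RHS = -354 is not a perfect cube.
Continuing the search up to |y| = 50 finds no solutions either.
No (x, y) in the scanned range satisfies the equation.

No integer solutions with |y| ≤ 50.


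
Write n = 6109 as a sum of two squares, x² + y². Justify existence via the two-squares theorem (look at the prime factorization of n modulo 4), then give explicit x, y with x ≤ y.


Step 1: Factor n = 6109 = 41 · 149.
Step 2: Check the mod-4 condition on each prime factor: 41 ≡ 1 (mod 4), exponent 1; 149 ≡ 1 (mod 4), exponent 1.
All primes ≡ 3 (mod 4) appear to even exponent (or don't appear), so by the two-squares theorem n IS expressible as a sum of two squares.
Step 3: Build a representation. Here n = 41 · 149 is a product of primes ≡ 1 (mod 4). Each prime p ≡ 1 (mod 4) is itself a sum of two squares; find a² by testing p − a² for a perfect square:
  41: 41 − 1² = 40, 41 − 2² = 37, 41 − 3² = 32, 41 − 4² = 25 = 5² ⇒ 41 = 4² + 5².
  149: 149 − 1² = 148, 149 − 2² = 145, 149 − 3² = 140, 149 − 4² = 133, 149 − 5² = 124, 149 − 6² = 113, 149 − 7² = 100 = 10² ⇒ 149 = 7² + 10².
  Combine using the Brahmagupta–Fibonacci identity (a² + b²)(c² + d²) = (ac − bd)² + (ad + bc)² = (ac + bd)² + (ad − bc)²:
  41 · 149 = 6109: from (4² + 5²)(7² + 10²), take (4·7 − 5·10, 4·10 + 5·7) = (28 − 50, 40 + 35) = (-22, 75); dropping signs (only squares matter) gives (22, 75); check 22² + 75² = 484 + 5625 = 6109 ✓.
Step 4: Order so x ≤ y and verify: 22² + 75² = 484 + 5625 = 6109 = n. ✓

n = 6109 = 22² + 75² (one valid representation with x ≤ y).


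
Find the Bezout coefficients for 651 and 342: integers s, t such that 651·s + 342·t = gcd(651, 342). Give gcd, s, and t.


Euclidean algorithm on (651, 342) — divide until remainder is 0:
  651 = 1 · 342 + 309
  342 = 1 · 309 + 33
  309 = 9 · 33 + 12
  33 = 2 · 12 + 9
  12 = 1 · 9 + 3
  9 = 3 · 3 + 0
gcd(651, 342) = 3.
Track Bezout coefficients alongside the remainders: start with r₀ = 651 = a·1 + b·0 (s = 1, t = 0) and r₁ = 342 = a·0 + b·1 (s = 0, t = 1); each new remainder r_{k+1} = r_{k-1} − q_k·r_k inherits s_{k+1} = s_{k-1} − q_k·s_k, t_{k+1} = t_{k-1} − q_k·t_k, so r_k = a·s_k + b·t_k at every step:
  q = 1: r = 309, s = 1 − 1·0 = 1, t = 0 − 1·1 = -1  (check: 651·1 + 342·(-1) = 309)
  q = 1: r = 33, s = 0 − 1·1 = -1, t = 1 − 1·(-1) = 2  (check: 651·(-1) + 342·2 = 33)
  q = 9: r = 12, s = 1 − 9·(-1) = 10, t = -1 − 9·2 = -19  (check: 651·10 + 342·(-19) = 12)
  q = 2: r = 9, s = -1 − 2·10 = -21, t = 2 − 2·(-19) = 40  (check: 651·(-21) + 342·40 = 9)
  q = 1: r = 3, s = 10 − 1·(-21) = 31, t = -19 − 1·40 = -59  (check: 651·31 + 342·(-59) = 3)
The row with r = 3 (the gcd) gives the Bezout coefficients s = 31, t = -59.
Result: 651 · (31) + 342 · (-59) = 3.

gcd(651, 342) = 3; s = 31, t = -59 (check: 651·31 + 342·(-59) = 3).


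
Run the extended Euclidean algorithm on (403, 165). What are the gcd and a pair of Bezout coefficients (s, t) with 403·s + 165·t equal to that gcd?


Euclidean algorithm on (403, 165) — divide until remainder is 0:
  403 = 2 · 165 + 73
  165 = 2 · 73 + 19
  73 = 3 · 19 + 16
  19 = 1 · 16 + 3
  16 = 5 · 3 + 1
  3 = 3 · 1 + 0
gcd(403, 165) = 1.
Track Bezout coefficients alongside the remainders: start with r₀ = 403 = a·1 + b·0 (s = 1, t = 0) and r₁ = 165 = a·0 + b·1 (s = 0, t = 1); each new remainder r_{k+1} = r_{k-1} − q_k·r_k inherits s_{k+1} = s_{k-1} − q_k·s_k, t_{k+1} = t_{k-1} − q_k·t_k, so r_k = a·s_k + b·t_k at every step:
  q = 2: r = 73, s = 1 − 2·0 = 1, t = 0 − 2·1 = -2  (check: 403·1 + 165·(-2) = 73)
  q = 2: r = 19, s = 0 − 2·1 = -2, t = 1 − 2·(-2) = 5  (check: 403·(-2) + 165·5 = 19)
  q = 3: r = 16, s = 1 − 3·(-2) = 7, t = -2 − 3·5 = -17  (check: 403·7 + 165·(-17) = 16)
  q = 1: r = 3, s = -2 − 1·7 = -9, t = 5 − 1·(-17) = 22  (check: 403·(-9) + 165·22 = 3)
  q = 5: r = 1, s = 7 − 5·(-9) = 52, t = -17 − 5·22 = -127  (check: 403·52 + 165·(-127) = 1)
The row with r = 1 (the gcd) gives the Bezout coefficients s = 52, t = -127.
Result: 403 · (52) + 165 · (-127) = 1.

gcd(403, 165) = 1; s = 52, t = -127 (check: 403·52 + 165·(-127) = 1).


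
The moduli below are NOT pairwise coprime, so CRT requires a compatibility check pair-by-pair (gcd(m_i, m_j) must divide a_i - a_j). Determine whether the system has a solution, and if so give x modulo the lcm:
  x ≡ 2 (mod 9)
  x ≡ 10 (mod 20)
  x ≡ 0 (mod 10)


Moduli 9, 20, 10 are not pairwise coprime, so CRT works modulo lcm(m_i) when all pairwise compatibility conditions hold.
Pairwise compatibility: gcd(m_i, m_j) must divide a_i - a_j for every pair.
Merge one congruence at a time:
  Start: x ≡ 2 (mod 9).
  Combine with x ≡ 10 (mod 20): gcd(9, 20) = 1; 10 - 2 = 8, which IS divisible by 1, so compatible.
    Write x = 2 + 9·t and substitute into x ≡ 10 (mod 20): 9·t ≡ 10 − 2 = 8 (mod 20).
    The inverse of 9 mod 20 is 9 (since 9·9 = 81 = 4·20 + 1), so t ≡ 9·8 = 72 ≡ 12 (mod 20).
    Then x = 2 + 9·12 = 110, valid modulo lcm(9, 20) = 180: x ≡ 110 (mod 180).
  Combine with x ≡ 0 (mod 10): gcd(180, 10) = 10; 0 - 110 = -110, which IS divisible by 10, so compatible.
    Write x = 110 + 180·t and substitute into x ≡ 0 (mod 10): 180·t ≡ 0 − 110 = -110 (mod 10).
    Divide the congruence (and modulus) by g = 10: 18·t ≡ -11 (mod 1).
    Modulo 1 every t works; take t = 0.
    Then x = 110 + 180·0 = 110, valid modulo lcm(180, 10) = 180: x ≡ 110 (mod 180).
Verify: 110 mod 9 = 2, 110 mod 20 = 10, 110 mod 10 = 0.

x ≡ 110 (mod 180).


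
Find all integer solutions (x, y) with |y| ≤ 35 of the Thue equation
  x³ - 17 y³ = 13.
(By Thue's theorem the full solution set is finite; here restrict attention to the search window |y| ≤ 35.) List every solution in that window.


The equation is x³ - 17y³ = 13. For fixed y, x³ = 17·y³ + 13, so a solution requires the RHS to be a perfect cube.
Strategy: iterate y from -35 to 35, compute RHS = 17·y³ + 13, and check whether it is a (positive or negative) perfect cube.
Check small values of y:
  y = 0: RHS = 13 is not a perfect cube.
  y = 1: RHS = 30 is not a perfect cube.
  y = -1: RHS = -4 is not a perfect cube.
  y = 2: RHS = 149 is not a perfect cube.
  y = -2: RHS = -123 is not a perfect cube.
  y = 3: RHS = 472 is not a perfect cube.
  y = -3: RHS = -446 is not a perfect cube.
Continuing the search up to |y| = 35 finds no solutions either.
No (x, y) in the scanned range satisfies the equation.

No integer solutions with |y| ≤ 35.


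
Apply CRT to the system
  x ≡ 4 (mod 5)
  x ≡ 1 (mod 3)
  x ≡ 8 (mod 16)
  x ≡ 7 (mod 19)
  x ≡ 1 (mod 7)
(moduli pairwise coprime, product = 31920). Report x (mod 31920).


Product of moduli M = 5 · 3 · 16 · 19 · 7 = 31920.
Merge one congruence at a time:
  Start: x ≡ 4 (mod 5).
  Combine with x ≡ 1 (mod 3); new modulus lcm = 15.
    Write x = 4 + 5·t and substitute into x ≡ 1 (mod 3): 5·t ≡ 1 − 4 = -3 (mod 3).
    Reduce coefficients mod 3: 2·t ≡ 0 (mod 3).
    The inverse of 2 mod 3 is 2 (since 2·2 = 4 = 1·3 + 1), so t ≡ 2·0 = 0 ≡ 0 (mod 3).
    Then x = 4 + 5·0 = 4, valid modulo lcm(5, 3) = 15: x ≡ 4 (mod 15).
  Combine with x ≡ 8 (mod 16); new modulus lcm = 240.
    Write x = 4 + 15·t and substitute into x ≡ 8 (mod 16): 15·t ≡ 8 − 4 = 4 (mod 16).
    The inverse of 15 mod 16 is 15 (since 15·15 = 225 = 14·16 + 1), so t ≡ 15·4 = 60 ≡ 12 (mod 16).
    Then x = 4 + 15·12 = 184, valid modulo lcm(15, 16) = 240: x ≡ 184 (mod 240).
  Combine with x ≡ 7 (mod 19); new modulus lcm = 4560.
    Write x = 184 + 240·t and substitute into x ≡ 7 (mod 19): 240·t ≡ 7 − 184 = -177 (mod 19).
    Reduce coefficients mod 19: 12·t ≡ 13 (mod 19).
    The inverse of 12 mod 19 is 8 (since 12·8 = 96 = 5·19 + 1), so t ≡ 8·13 = 104 ≡ 9 (mod 19).
    Then x = 184 + 240·9 = 2344, valid modulo lcm(240, 19) = 4560: x ≡ 2344 (mod 4560).
  Combine with x ≡ 1 (mod 7); new modulus lcm = 31920.
    Write x = 2344 + 4560·t and substitute into x ≡ 1 (mod 7): 4560·t ≡ 1 − 2344 = -2343 (mod 7).
    Reduce coefficients mod 7: 3·t ≡ 2 (mod 7).
    The inverse of 3 mod 7 is 5 (since 3·5 = 15 = 2·7 + 1), so t ≡ 5·2 = 10 ≡ 3 (mod 7).
    Then x = 2344 + 4560·3 = 16024, valid modulo lcm(4560, 7) = 31920: x ≡ 16024 (mod 31920).
Verify against each original: 16024 mod 5 = 4, 16024 mod 3 = 1, 16024 mod 16 = 8, 16024 mod 19 = 7, 16024 mod 7 = 1.

x ≡ 16024 (mod 31920).


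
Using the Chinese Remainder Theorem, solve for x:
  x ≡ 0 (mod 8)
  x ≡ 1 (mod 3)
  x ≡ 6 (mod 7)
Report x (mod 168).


Moduli 8, 3, 7 are pairwise coprime; by CRT there is a unique solution modulo M = 8 · 3 · 7 = 168.
Solve pairwise, accumulating the modulus:
  Start with x ≡ 0 (mod 8).
  Combine with x ≡ 1 (mod 3): since gcd(8, 3) = 1, we get a unique residue mod 24.
    Write x = 0 + 8·t and substitute into x ≡ 1 (mod 3): 8·t ≡ 1 − 0 = 1 (mod 3).
    Reduce coefficients mod 3: 2·t ≡ 1 (mod 3).
    The inverse of 2 mod 3 is 2 (since 2·2 = 4 = 1·3 + 1), so t ≡ 2·1 = 2 ≡ 2 (mod 3).
    Then x = 0 + 8·2 = 16, valid modulo lcm(8, 3) = 24: x ≡ 16 (mod 24).
  Combine with x ≡ 6 (mod 7): since gcd(24, 7) = 1, we get a unique residue mod 168.
    Write x = 16 + 24·t and substitute into x ≡ 6 (mod 7): 24·t ≡ 6 − 16 = -10 (mod 7).
    Reduce coefficients mod 7: 3·t ≡ 4 (mod 7).
    The inverse of 3 mod 7 is 5 (since 3·5 = 15 = 2·7 + 1), so t ≡ 5·4 = 20 ≡ 6 (mod 7).
    Then x = 16 + 24·6 = 160, valid modulo lcm(24, 7) = 168: x ≡ 160 (mod 168).
Verify: 160 mod 8 = 0 ✓, 160 mod 3 = 1 ✓, 160 mod 7 = 6 ✓.

x ≡ 160 (mod 168).


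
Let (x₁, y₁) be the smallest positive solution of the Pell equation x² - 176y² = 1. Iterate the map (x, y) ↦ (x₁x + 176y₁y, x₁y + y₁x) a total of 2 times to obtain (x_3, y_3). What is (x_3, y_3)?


Step 1: Find the fundamental solution (x₁, y₁) of x² - 176y² = 1.
  Expand √176 as a continued fraction. a₀ = ⌊√176⌋ = 13; iterate m_{k+1} = d_k·a_k − m_k, d_{k+1} = (176 − m_{k+1}²)/d_k, a_{k+1} = ⌊(a₀ + m_{k+1})/d_{k+1}⌋ (starting m₀ = 0, d₀ = 1), with convergents p_k = a_k·p_{k-1} + p_{k-2}, q_k = a_k·q_{k-1} + q_{k-2} (p₋₁ = 1, q₋₁ = 0):
  k = 0: a₀ = 13; p₀/q₀ = 13/1; p₀² − 176·q₀² = 169 − 176 = -7.
  k = 1: m = 13, d = 7, a = ⌊(13 + 13)/7⌋ = 3; p/q = (3·13 + 1)/(3·1 + 0) = 40/3; p² − 176·q² = 1600 − 1584 = 16.
  k = 2: m = 8, d = 16, a = ⌊(13 + 8)/16⌋ = 1; p/q = (1·40 + 13)/(1·3 + 1) = 53/4; p² − 176·q² = 2809 − 2816 = -7.
  k = 3: m = 8, d = 7, a = ⌊(13 + 8)/7⌋ = 3; p/q = (3·53 + 40)/(3·4 + 3) = 199/15; p² − 176·q² = 39601 − 39600 = 1.
  The first convergent with p² − 176·q² = 1 gives the fundamental solution (x₁, y₁) = (199, 15).
Step 2: Apply the recurrence (x_{n+1}, y_{n+1}) = (x₁x_n + 176y₁y_n, x₁y_n + y₁x_n) repeatedly.
  From (x_1, y_1) = (199, 15): x_2 = 199·199 + 176·15·15 = 79201; y_2 = 199·15 + 15·199 = 5970.
  From (x_2, y_2) = (79201, 5970): x_3 = 199·79201 + 176·15·5970 = 31521799; y_3 = 199·5970 + 15·79201 = 2376045.
Step 3: Verify x_3² - 176·y_3² = 993623812196401 - 993623812196400 = 1 (should be 1). ✓

(x_1, y_1) = (199, 15); (x_3, y_3) = (31521799, 2376045).


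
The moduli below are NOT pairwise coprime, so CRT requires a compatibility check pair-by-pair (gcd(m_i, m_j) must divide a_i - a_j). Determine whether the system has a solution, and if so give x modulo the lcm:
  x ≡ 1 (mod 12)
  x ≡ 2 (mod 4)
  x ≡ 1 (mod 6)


Moduli 12, 4, 6 are not pairwise coprime, so CRT works modulo lcm(m_i) when all pairwise compatibility conditions hold.
Pairwise compatibility: gcd(m_i, m_j) must divide a_i - a_j for every pair.
Merge one congruence at a time:
  Start: x ≡ 1 (mod 12).
  Combine with x ≡ 2 (mod 4): gcd(12, 4) = 4, and 2 - 1 = 1 is NOT divisible by 4.
    ⇒ system is inconsistent (no integer solution).

No solution (the system is inconsistent).


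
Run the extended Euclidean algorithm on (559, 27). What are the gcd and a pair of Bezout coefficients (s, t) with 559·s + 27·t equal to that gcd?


Euclidean algorithm on (559, 27) — divide until remainder is 0:
  559 = 20 · 27 + 19
  27 = 1 · 19 + 8
  19 = 2 · 8 + 3
  8 = 2 · 3 + 2
  3 = 1 · 2 + 1
  2 = 2 · 1 + 0
gcd(559, 27) = 1.
Track Bezout coefficients alongside the remainders: start with r₀ = 559 = a·1 + b·0 (s = 1, t = 0) and r₁ = 27 = a·0 + b·1 (s = 0, t = 1); each new remainder r_{k+1} = r_{k-1} − q_k·r_k inherits s_{k+1} = s_{k-1} − q_k·s_k, t_{k+1} = t_{k-1} − q_k·t_k, so r_k = a·s_k + b·t_k at every step:
  q = 20: r = 19, s = 1 − 20·0 = 1, t = 0 − 20·1 = -20  (check: 559·1 + 27·(-20) = 19)
  q = 1: r = 8, s = 0 − 1·1 = -1, t = 1 − 1·(-20) = 21  (check: 559·(-1) + 27·21 = 8)
  q = 2: r = 3, s = 1 − 2·(-1) = 3, t = -20 − 2·21 = -62  (check: 559·3 + 27·(-62) = 3)
  q = 2: r = 2, s = -1 − 2·3 = -7, t = 21 − 2·(-62) = 145  (check: 559·(-7) + 27·145 = 2)
  q = 1: r = 1, s = 3 − 1·(-7) = 10, t = -62 − 1·145 = -207  (check: 559·10 + 27·(-207) = 1)
The row with r = 1 (the gcd) gives the Bezout coefficients s = 10, t = -207.
Result: 559 · (10) + 27 · (-207) = 1.

gcd(559, 27) = 1; s = 10, t = -207 (check: 559·10 + 27·(-207) = 1).


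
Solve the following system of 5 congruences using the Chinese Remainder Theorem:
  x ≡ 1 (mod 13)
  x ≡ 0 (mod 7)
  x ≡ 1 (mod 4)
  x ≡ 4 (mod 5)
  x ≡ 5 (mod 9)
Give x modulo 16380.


Product of moduli M = 13 · 7 · 4 · 5 · 9 = 16380.
Merge one congruence at a time:
  Start: x ≡ 1 (mod 13).
  Combine with x ≡ 0 (mod 7); new modulus lcm = 91.
    Write x = 1 + 13·t and substitute into x ≡ 0 (mod 7): 13·t ≡ 0 − 1 = -1 (mod 7).
    Reduce coefficients mod 7: 6·t ≡ 6 (mod 7).
    The inverse of 6 mod 7 is 6 (since 6·6 = 36 = 5·7 + 1), so t ≡ 6·6 = 36 ≡ 1 (mod 7).
    Then x = 1 + 13·1 = 14, valid modulo lcm(13, 7) = 91: x ≡ 14 (mod 91).
  Combine with x ≡ 1 (mod 4); new modulus lcm = 364.
    Write x = 14 + 91·t and substitute into x ≡ 1 (mod 4): 91·t ≡ 1 − 14 = -13 (mod 4).
    Reduce coefficients mod 4: 3·t ≡ 3 (mod 4).
    The inverse of 3 mod 4 is 3 (since 3·3 = 9 = 2·4 + 1), so t ≡ 3·3 = 9 ≡ 1 (mod 4).
    Then x = 14 + 91·1 = 105, valid modulo lcm(91, 4) = 364: x ≡ 105 (mod 364).
  Combine with x ≡ 4 (mod 5); new modulus lcm = 1820.
    Write x = 105 + 364·t and substitute into x ≡ 4 (mod 5): 364·t ≡ 4 − 105 = -101 (mod 5).
    Reduce coefficients mod 5: 4·t ≡ 4 (mod 5).
    The inverse of 4 mod 5 is 4 (since 4·4 = 16 = 3·5 + 1), so t ≡ 4·4 = 16 ≡ 1 (mod 5).
    Then x = 105 + 364·1 = 469, valid modulo lcm(364, 5) = 1820: x ≡ 469 (mod 1820).
  Combine with x ≡ 5 (mod 9); new modulus lcm = 16380.
    Write x = 469 + 1820·t and substitute into x ≡ 5 (mod 9): 1820·t ≡ 5 − 469 = -464 (mod 9).
    Reduce coefficients mod 9: 2·t ≡ 4 (mod 9).
    The inverse of 2 mod 9 is 5 (since 2·5 = 10 = 1·9 + 1), so t ≡ 5·4 = 20 ≡ 2 (mod 9).
    Then x = 469 + 1820·2 = 4109, valid modulo lcm(1820, 9) = 16380: x ≡ 4109 (mod 16380).
Verify against each original: 4109 mod 13 = 1, 4109 mod 7 = 0, 4109 mod 4 = 1, 4109 mod 5 = 4, 4109 mod 9 = 5.

x ≡ 4109 (mod 16380).


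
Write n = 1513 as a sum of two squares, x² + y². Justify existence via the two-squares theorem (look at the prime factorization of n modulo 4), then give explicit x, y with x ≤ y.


Step 1: Factor n = 1513 = 17 · 89.
Step 2: Check the mod-4 condition on each prime factor: 17 ≡ 1 (mod 4), exponent 1; 89 ≡ 1 (mod 4), exponent 1.
All primes ≡ 3 (mod 4) appear to even exponent (or don't appear), so by the two-squares theorem n IS expressible as a sum of two squares.
Step 3: Build a representation. Here n = 17 · 89 is a product of primes ≡ 1 (mod 4). Each prime p ≡ 1 (mod 4) is itself a sum of two squares; find a² by testing p − a² for a perfect square:
  17: 17 − 1² = 16 = 4² ⇒ 17 = 1² + 4².
  89: 89 − 1² = 88, 89 − 2² = 85, 89 − 3² = 80, 89 − 4² = 73, 89 − 5² = 64 = 8² ⇒ 89 = 5² + 8².
  Combine using the Brahmagupta–Fibonacci identity (a² + b²)(c² + d²) = (ac − bd)² + (ad + bc)² = (ac + bd)² + (ad − bc)²:
  17 · 89 = 1513: from (1² + 4²)(5² + 8²), take (1·5 − 4·8, 1·8 + 4·5) = (5 − 32, 8 + 20) = (-27, 28); dropping signs (only squares matter) gives (27, 28); check 27² + 28² = 729 + 784 = 1513 ✓.
Step 4: Order so x ≤ y and verify: 27² + 28² = 729 + 784 = 1513 = n. ✓

n = 1513 = 27² + 28² (one valid representation with x ≤ y).


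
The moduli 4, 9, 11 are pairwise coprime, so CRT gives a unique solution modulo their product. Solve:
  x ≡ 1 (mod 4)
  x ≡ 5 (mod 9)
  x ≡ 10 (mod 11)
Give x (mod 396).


Moduli 4, 9, 11 are pairwise coprime; by CRT there is a unique solution modulo M = 4 · 9 · 11 = 396.
Solve pairwise, accumulating the modulus:
  Start with x ≡ 1 (mod 4).
  Combine with x ≡ 5 (mod 9): since gcd(4, 9) = 1, we get a unique residue mod 36.
    Write x = 1 + 4·t and substitute into x ≡ 5 (mod 9): 4·t ≡ 5 − 1 = 4 (mod 9).
    The inverse of 4 mod 9 is 7 (since 4·7 = 28 = 3·9 + 1), so t ≡ 7·4 = 28 ≡ 1 (mod 9).
    Then x = 1 + 4·1 = 5, valid modulo lcm(4, 9) = 36: x ≡ 5 (mod 36).
  Combine with x ≡ 10 (mod 11): since gcd(36, 11) = 1, we get a unique residue mod 396.
    Write x = 5 + 36·t and substitute into x ≡ 10 (mod 11): 36·t ≡ 10 − 5 = 5 (mod 11).
    Reduce coefficients mod 11: 3·t ≡ 5 (mod 11).
    The inverse of 3 mod 11 is 4 (since 3·4 = 12 = 1·11 + 1), so t ≡ 4·5 = 20 ≡ 9 (mod 11).
    Then x = 5 + 36·9 = 329, valid modulo lcm(36, 11) = 396: x ≡ 329 (mod 396).
Verify: 329 mod 4 = 1 ✓, 329 mod 9 = 5 ✓, 329 mod 11 = 10 ✓.

x ≡ 329 (mod 396).


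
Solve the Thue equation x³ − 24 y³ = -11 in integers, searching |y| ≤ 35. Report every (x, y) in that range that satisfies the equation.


The equation is x³ - 24y³ = -11. For fixed y, x³ = 24·y³ − 11, so a solution requires the RHS to be a perfect cube.
Strategy: iterate y from -35 to 35, compute RHS = 24·y³ − 11, and check whether it is a (positive or negative) perfect cube.
Check small values of y:
  y = 0: RHS = -11 is not a perfect cube.
  y = 1: RHS = 13 is not a perfect cube.
  y = -1: RHS = -35 is not a perfect cube.
  y = 2: RHS = 181 is not a perfect cube.
  y = -2: RHS = -203 is not a perfect cube.
  y = 3: RHS = 637 is not a perfect cube.
  y = -3: RHS = -659 is not a perfect cube.
Continuing the search up to |y| = 35 finds no solutions either.
No (x, y) in the scanned range satisfies the equation.

No integer solutions with |y| ≤ 35.


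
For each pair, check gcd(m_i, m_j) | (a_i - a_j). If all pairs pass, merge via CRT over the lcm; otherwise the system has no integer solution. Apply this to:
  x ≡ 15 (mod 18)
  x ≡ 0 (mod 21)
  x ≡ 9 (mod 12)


Moduli 18, 21, 12 are not pairwise coprime, so CRT works modulo lcm(m_i) when all pairwise compatibility conditions hold.
Pairwise compatibility: gcd(m_i, m_j) must divide a_i - a_j for every pair.
Merge one congruence at a time:
  Start: x ≡ 15 (mod 18).
  Combine with x ≡ 0 (mod 21): gcd(18, 21) = 3; 0 - 15 = -15, which IS divisible by 3, so compatible.
    Write x = 15 + 18·t and substitute into x ≡ 0 (mod 21): 18·t ≡ 0 − 15 = -15 (mod 21).
    Divide the congruence (and modulus) by g = 3: 6·t ≡ -5 (mod 7).
    Reduce coefficients mod 7: 6·t ≡ 2 (mod 7).
    The inverse of 6 mod 7 is 6 (since 6·6 = 36 = 5·7 + 1), so t ≡ 6·2 = 12 ≡ 5 (mod 7).
    Then x = 15 + 18·5 = 105, valid modulo lcm(18, 21) = 126: x ≡ 105 (mod 126).
  Combine with x ≡ 9 (mod 12): gcd(126, 12) = 6; 9 - 105 = -96, which IS divisible by 6, so compatible.
    Write x = 105 + 126·t and substitute into x ≡ 9 (mod 12): 126·t ≡ 9 − 105 = -96 (mod 12).
    Divide the congruence (and modulus) by g = 6: 21·t ≡ -16 (mod 2).
    Reduce coefficients mod 2: 1·t ≡ 0 (mod 2).
    So t ≡ 0 (mod 2).
    Then x = 105 + 126·0 = 105, valid modulo lcm(126, 12) = 252: x ≡ 105 (mod 252).
Verify: 105 mod 18 = 15, 105 mod 21 = 0, 105 mod 12 = 9.

x ≡ 105 (mod 252).


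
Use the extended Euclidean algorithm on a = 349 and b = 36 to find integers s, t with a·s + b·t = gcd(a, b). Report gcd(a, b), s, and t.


Euclidean algorithm on (349, 36) — divide until remainder is 0:
  349 = 9 · 36 + 25
  36 = 1 · 25 + 11
  25 = 2 · 11 + 3
  11 = 3 · 3 + 2
  3 = 1 · 2 + 1
  2 = 2 · 1 + 0
gcd(349, 36) = 1.
Track Bezout coefficients alongside the remainders: start with r₀ = 349 = a·1 + b·0 (s = 1, t = 0) and r₁ = 36 = a·0 + b·1 (s = 0, t = 1); each new remainder r_{k+1} = r_{k-1} − q_k·r_k inherits s_{k+1} = s_{k-1} − q_k·s_k, t_{k+1} = t_{k-1} − q_k·t_k, so r_k = a·s_k + b·t_k at every step:
  q = 9: r = 25, s = 1 − 9·0 = 1, t = 0 − 9·1 = -9  (check: 349·1 + 36·(-9) = 25)
  q = 1: r = 11, s = 0 − 1·1 = -1, t = 1 − 1·(-9) = 10  (check: 349·(-1) + 36·10 = 11)
  q = 2: r = 3, s = 1 − 2·(-1) = 3, t = -9 − 2·10 = -29  (check: 349·3 + 36·(-29) = 3)
  q = 3: r = 2, s = -1 − 3·3 = -10, t = 10 − 3·(-29) = 97  (check: 349·(-10) + 36·97 = 2)
  q = 1: r = 1, s = 3 − 1·(-10) = 13, t = -29 − 1·97 = -126  (check: 349·13 + 36·(-126) = 1)
The row with r = 1 (the gcd) gives the Bezout coefficients s = 13, t = -126.
Result: 349 · (13) + 36 · (-126) = 1.

gcd(349, 36) = 1; s = 13, t = -126 (check: 349·13 + 36·(-126) = 1).


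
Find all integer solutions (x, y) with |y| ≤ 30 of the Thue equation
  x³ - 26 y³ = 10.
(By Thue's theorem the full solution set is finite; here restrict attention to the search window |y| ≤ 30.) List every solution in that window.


The equation is x³ - 26y³ = 10. For fixed y, x³ = 26·y³ + 10, so a solution requires the RHS to be a perfect cube.
Strategy: iterate y from -30 to 30, compute RHS = 26·y³ + 10, and check whether it is a (positive or negative) perfect cube.
Check small values of y:
  y = 0: RHS = 10 is not a perfect cube.
  y = 1: RHS = 36 is not a perfect cube.
  y = -1: RHS = -16 is not a perfect cube.
  y = 2: RHS = 218 is not a perfect cube.
  y = -2: RHS = -198 is not a perfect cube.
  y = 3: RHS = 712 is not a perfect cube.
  y = -3: RHS = -692 is not a perfect cube.
Continuing the search up to |y| = 30 finds no solutions either.
No (x, y) in the scanned range satisfies the equation.

No integer solutions with |y| ≤ 30.


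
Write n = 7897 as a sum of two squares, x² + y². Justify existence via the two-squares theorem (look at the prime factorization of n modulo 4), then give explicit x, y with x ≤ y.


Step 1: Factor n = 7897 = 53 · 149.
Step 2: Check the mod-4 condition on each prime factor: 53 ≡ 1 (mod 4), exponent 1; 149 ≡ 1 (mod 4), exponent 1.
All primes ≡ 3 (mod 4) appear to even exponent (or don't appear), so by the two-squares theorem n IS expressible as a sum of two squares.
Step 3: Build a representation. Here n = 53 · 149 is a product of primes ≡ 1 (mod 4). Each prime p ≡ 1 (mod 4) is itself a sum of two squares; find a² by testing p − a² for a perfect square:
  53: 53 − 1² = 52, 53 − 2² = 49 = 7² ⇒ 53 = 2² + 7².
  149: 149 − 1² = 148, 149 − 2² = 145, 149 − 3² = 140, 149 − 4² = 133, 149 − 5² = 124, 149 − 6² = 113, 149 − 7² = 100 = 10² ⇒ 149 = 7² + 10².
  Combine using the Brahmagupta–Fibonacci identity (a² + b²)(c² + d²) = (ac − bd)² + (ad + bc)² = (ac + bd)² + (ad − bc)²:
  53 · 149 = 7897: from (2² + 7²)(7² + 10²), take (2·7 − 7·10, 2·10 + 7·7) = (14 − 70, 20 + 49) = (-56, 69); dropping signs (only squares matter) gives (56, 69); check 56² + 69² = 3136 + 4761 = 7897 ✓.
Step 4: Order so x ≤ y and verify: 56² + 69² = 3136 + 4761 = 7897 = n. ✓

n = 7897 = 56² + 69² (one valid representation with x ≤ y).


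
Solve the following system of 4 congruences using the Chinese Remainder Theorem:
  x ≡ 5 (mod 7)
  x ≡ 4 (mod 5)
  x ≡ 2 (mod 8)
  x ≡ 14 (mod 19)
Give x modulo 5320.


Product of moduli M = 7 · 5 · 8 · 19 = 5320.
Merge one congruence at a time:
  Start: x ≡ 5 (mod 7).
  Combine with x ≡ 4 (mod 5); new modulus lcm = 35.
    Write x = 5 + 7·t and substitute into x ≡ 4 (mod 5): 7·t ≡ 4 − 5 = -1 (mod 5).
    Reduce coefficients mod 5: 2·t ≡ 4 (mod 5).
    The inverse of 2 mod 5 is 3 (since 2·3 = 6 = 1·5 + 1), so t ≡ 3·4 = 12 ≡ 2 (mod 5).
    Then x = 5 + 7·2 = 19, valid modulo lcm(7, 5) = 35: x ≡ 19 (mod 35).
  Combine with x ≡ 2 (mod 8); new modulus lcm = 280.
    Write x = 19 + 35·t and substitute into x ≡ 2 (mod 8): 35·t ≡ 2 − 19 = -17 (mod 8).
    Reduce coefficients mod 8: 3·t ≡ 7 (mod 8).
    The inverse of 3 mod 8 is 3 (since 3·3 = 9 = 1·8 + 1), so t ≡ 3·7 = 21 ≡ 5 (mod 8).
    Then x = 19 + 35·5 = 194, valid modulo lcm(35, 8) = 280: x ≡ 194 (mod 280).
  Combine with x ≡ 14 (mod 19); new modulus lcm = 5320.
    Write x = 194 + 280·t and substitute into x ≡ 14 (mod 19): 280·t ≡ 14 − 194 = -180 (mod 19).
    Reduce coefficients mod 19: 14·t ≡ 10 (mod 19).
    The inverse of 14 mod 19 is 15 (since 14·15 = 210 = 11·19 + 1), so t ≡ 15·10 = 150 ≡ 17 (mod 19).
    Then x = 194 + 280·17 = 4954, valid modulo lcm(280, 19) = 5320: x ≡ 4954 (mod 5320).
Verify against each original: 4954 mod 7 = 5, 4954 mod 5 = 4, 4954 mod 8 = 2, 4954 mod 19 = 14.

x ≡ 4954 (mod 5320).


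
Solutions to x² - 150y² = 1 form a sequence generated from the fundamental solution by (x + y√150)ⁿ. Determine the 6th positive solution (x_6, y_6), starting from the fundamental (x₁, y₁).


Step 1: Find the fundamental solution (x₁, y₁) of x² - 150y² = 1.
  Expand √150 as a continued fraction. a₀ = ⌊√150⌋ = 12; iterate m_{k+1} = d_k·a_k − m_k, d_{k+1} = (150 − m_{k+1}²)/d_k, a_{k+1} = ⌊(a₀ + m_{k+1})/d_{k+1}⌋ (starting m₀ = 0, d₀ = 1), with convergents p_k = a_k·p_{k-1} + p_{k-2}, q_k = a_k·q_{k-1} + q_{k-2} (p₋₁ = 1, q₋₁ = 0):
  k = 0: a₀ = 12; p₀/q₀ = 12/1; p₀² − 150·q₀² = 144 − 150 = -6.
  k = 1: m = 12, d = 6, a = ⌊(12 + 12)/6⌋ = 4; p/q = (4·12 + 1)/(4·1 + 0) = 49/4; p² − 150·q² = 2401 − 2400 = 1.
  The first convergent with p² − 150·q² = 1 gives the fundamental solution (x₁, y₁) = (49, 4).
Step 2: Apply the recurrence (x_{n+1}, y_{n+1}) = (x₁x_n + 150y₁y_n, x₁y_n + y₁x_n) repeatedly.
  From (x_1, y_1) = (49, 4): x_2 = 49·49 + 150·4·4 = 4801; y_2 = 49·4 + 4·49 = 392.
  From (x_2, y_2) = (4801, 392): x_3 = 49·4801 + 150·4·392 = 470449; y_3 = 49·392 + 4·4801 = 38412.
  From (x_3, y_3) = (470449, 38412): x_4 = 49·470449 + 150·4·38412 = 46099201; y_4 = 49·38412 + 4·470449 = 3763984.
  From (x_4, y_4) = (46099201, 3763984): x_5 = 49·46099201 + 150·4·3763984 = 4517251249; y_5 = 49·3763984 + 4·46099201 = 368832020.
  From (x_5, y_5) = (4517251249, 368832020): x_6 = 49·4517251249 + 150·4·368832020 = 442644523201; y_6 = 49·368832020 + 4·4517251249 = 36141773976.
Step 3: Verify x_6² - 150·y_6² = 195934173919840627286401 - 195934173919840627286400 = 1 (should be 1). ✓

(x_1, y_1) = (49, 4); (x_6, y_6) = (442644523201, 36141773976).


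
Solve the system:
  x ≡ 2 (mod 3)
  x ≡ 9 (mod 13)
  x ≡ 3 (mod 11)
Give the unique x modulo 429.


Moduli 3, 13, 11 are pairwise coprime; by CRT there is a unique solution modulo M = 3 · 13 · 11 = 429.
Solve pairwise, accumulating the modulus:
  Start with x ≡ 2 (mod 3).
  Combine with x ≡ 9 (mod 13): since gcd(3, 13) = 1, we get a unique residue mod 39.
    Write x = 2 + 3·t and substitute into x ≡ 9 (mod 13): 3·t ≡ 9 − 2 = 7 (mod 13).
    The inverse of 3 mod 13 is 9 (since 3·9 = 27 = 2·13 + 1), so t ≡ 9·7 = 63 ≡ 11 (mod 13).
    Then x = 2 + 3·11 = 35, valid modulo lcm(3, 13) = 39: x ≡ 35 (mod 39).
  Combine with x ≡ 3 (mod 11): since gcd(39, 11) = 1, we get a unique residue mod 429.
    Write x = 35 + 39·t and substitute into x ≡ 3 (mod 11): 39·t ≡ 3 − 35 = -32 (mod 11).
    Reduce coefficients mod 11: 6·t ≡ 1 (mod 11).
    The inverse of 6 mod 11 is 2 (since 6·2 = 12 = 1·11 + 1), so t ≡ 2·1 = 2 ≡ 2 (mod 11).
    Then x = 35 + 39·2 = 113, valid modulo lcm(39, 11) = 429: x ≡ 113 (mod 429).
Verify: 113 mod 3 = 2 ✓, 113 mod 13 = 9 ✓, 113 mod 11 = 3 ✓.

x ≡ 113 (mod 429).


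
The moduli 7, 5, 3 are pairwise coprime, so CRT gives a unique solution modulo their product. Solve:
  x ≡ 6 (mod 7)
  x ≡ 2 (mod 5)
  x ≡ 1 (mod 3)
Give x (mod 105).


Moduli 7, 5, 3 are pairwise coprime; by CRT there is a unique solution modulo M = 7 · 5 · 3 = 105.
Solve pairwise, accumulating the modulus:
  Start with x ≡ 6 (mod 7).
  Combine with x ≡ 2 (mod 5): since gcd(7, 5) = 1, we get a unique residue mod 35.
    Write x = 6 + 7·t and substitute into x ≡ 2 (mod 5): 7·t ≡ 2 − 6 = -4 (mod 5).
    Reduce coefficients mod 5: 2·t ≡ 1 (mod 5).
    The inverse of 2 mod 5 is 3 (since 2·3 = 6 = 1·5 + 1), so t ≡ 3·1 = 3 ≡ 3 (mod 5).
    Then x = 6 + 7·3 = 27, valid modulo lcm(7, 5) = 35: x ≡ 27 (mod 35).
  Combine with x ≡ 1 (mod 3): since gcd(35, 3) = 1, we get a unique residue mod 105.
    Write x = 27 + 35·t and substitute into x ≡ 1 (mod 3): 35·t ≡ 1 − 27 = -26 (mod 3).
    Reduce coefficients mod 3: 2·t ≡ 1 (mod 3).
    The inverse of 2 mod 3 is 2 (since 2·2 = 4 = 1·3 + 1), so t ≡ 2·1 = 2 ≡ 2 (mod 3).
    Then x = 27 + 35·2 = 97, valid modulo lcm(35, 3) = 105: x ≡ 97 (mod 105).
Verify: 97 mod 7 = 6 ✓, 97 mod 5 = 2 ✓, 97 mod 3 = 1 ✓.

x ≡ 97 (mod 105).


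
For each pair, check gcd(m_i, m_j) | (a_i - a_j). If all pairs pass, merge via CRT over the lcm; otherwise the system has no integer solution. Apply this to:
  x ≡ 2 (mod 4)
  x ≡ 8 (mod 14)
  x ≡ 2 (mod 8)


Moduli 4, 14, 8 are not pairwise coprime, so CRT works modulo lcm(m_i) when all pairwise compatibility conditions hold.
Pairwise compatibility: gcd(m_i, m_j) must divide a_i - a_j for every pair.
Merge one congruence at a time:
  Start: x ≡ 2 (mod 4).
  Combine with x ≡ 8 (mod 14): gcd(4, 14) = 2; 8 - 2 = 6, which IS divisible by 2, so compatible.
    Write x = 2 + 4·t and substitute into x ≡ 8 (mod 14): 4·t ≡ 8 − 2 = 6 (mod 14).
    Divide the congruence (and modulus) by g = 2: 2·t ≡ 3 (mod 7).
    The inverse of 2 mod 7 is 4 (since 2·4 = 8 = 1·7 + 1), so t ≡ 4·3 = 12 ≡ 5 (mod 7).
    Then x = 2 + 4·5 = 22, valid modulo lcm(4, 14) = 28: x ≡ 22 (mod 28).
  Combine with x ≡ 2 (mod 8): gcd(28, 8) = 4; 2 - 22 = -20, which IS divisible by 4, so compatible.
    Write x = 22 + 28·t and substitute into x ≡ 2 (mod 8): 28·t ≡ 2 − 22 = -20 (mod 8).
    Divide the congruence (and modulus) by g = 4: 7·t ≡ -5 (mod 2).
    Reduce coefficients mod 2: 1·t ≡ 1 (mod 2).
    So t ≡ 1 (mod 2).
    Then x = 22 + 28·1 = 50, valid modulo lcm(28, 8) = 56: x ≡ 50 (mod 56).
Verify: 50 mod 4 = 2, 50 mod 14 = 8, 50 mod 8 = 2.

x ≡ 50 (mod 56).


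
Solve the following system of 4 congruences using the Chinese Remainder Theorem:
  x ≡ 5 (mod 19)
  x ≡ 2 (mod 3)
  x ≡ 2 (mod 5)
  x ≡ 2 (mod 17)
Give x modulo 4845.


Product of moduli M = 19 · 3 · 5 · 17 = 4845.
Merge one congruence at a time:
  Start: x ≡ 5 (mod 19).
  Combine with x ≡ 2 (mod 3); new modulus lcm = 57.
    Write x = 5 + 19·t and substitute into x ≡ 2 (mod 3): 19·t ≡ 2 − 5 = -3 (mod 3).
    Reduce coefficients mod 3: 1·t ≡ 0 (mod 3).
    So t ≡ 0 (mod 3).
    Then x = 5 + 19·0 = 5, valid modulo lcm(19, 3) = 57: x ≡ 5 (mod 57).
  Combine with x ≡ 2 (mod 5); new modulus lcm = 285.
    Write x = 5 + 57·t and substitute into x ≡ 2 (mod 5): 57·t ≡ 2 − 5 = -3 (mod 5).
    Reduce coefficients mod 5: 2·t ≡ 2 (mod 5).
    The inverse of 2 mod 5 is 3 (since 2·3 = 6 = 1·5 + 1), so t ≡ 3·2 = 6 ≡ 1 (mod 5).
    Then x = 5 + 57·1 = 62, valid modulo lcm(57, 5) = 285: x ≡ 62 (mod 285).
  Combine with x ≡ 2 (mod 17); new modulus lcm = 4845.
    Write x = 62 + 285·t and substitute into x ≡ 2 (mod 17): 285·t ≡ 2 − 62 = -60 (mod 17).
    Reduce coefficients mod 17: 13·t ≡ 8 (mod 17).
    The inverse of 13 mod 17 is 4 (since 13·4 = 52 = 3·17 + 1), so t ≡ 4·8 = 32 ≡ 15 (mod 17).
    Then x = 62 + 285·15 = 4337, valid modulo lcm(285, 17) = 4845: x ≡ 4337 (mod 4845).
Verify against each original: 4337 mod 19 = 5, 4337 mod 3 = 2, 4337 mod 5 = 2, 4337 mod 17 = 2.

x ≡ 4337 (mod 4845).


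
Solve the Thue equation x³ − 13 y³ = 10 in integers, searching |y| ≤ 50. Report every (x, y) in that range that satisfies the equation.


The equation is x³ - 13y³ = 10. For fixed y, x³ = 13·y³ + 10, so a solution requires the RHS to be a perfect cube.
Strategy: iterate y from -50 to 50, compute RHS = 13·y³ + 10, and check whether it is a (positive or negative) perfect cube.
Check small values of y:
  y = 0: RHS = 10 is not a perfect cube.
  y = 1: RHS = 23 is not a perfect cube.
  y = -1: RHS = -3 is not a perfect cube.
  y = 2: RHS = 114 is not a perfect cube.
  y = -2: RHS = -94 is not a perfect cube.
  y = 3: RHS = 361 is not a perfect cube.
  y = -3: RHS = -341 is not a perfect cube.
Continuing the search up to |y| = 50 finds no solutions either.
No (x, y) in the scanned range satisfies the equation.

No integer solutions with |y| ≤ 50.


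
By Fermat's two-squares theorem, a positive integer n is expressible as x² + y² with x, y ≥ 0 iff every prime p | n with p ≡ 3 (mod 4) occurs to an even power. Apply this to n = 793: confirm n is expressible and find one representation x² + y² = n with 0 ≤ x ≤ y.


Step 1: Factor n = 793 = 13 · 61.
Step 2: Check the mod-4 condition on each prime factor: 13 ≡ 1 (mod 4), exponent 1; 61 ≡ 1 (mod 4), exponent 1.
All primes ≡ 3 (mod 4) appear to even exponent (or don't appear), so by the two-squares theorem n IS expressible as a sum of two squares.
Step 3: Build a representation. Here n = 13 · 61 is a product of primes ≡ 1 (mod 4). Each prime p ≡ 1 (mod 4) is itself a sum of two squares; find a² by testing p − a² for a perfect square:
  13: 13 − 1² = 12, 13 − 2² = 9 = 3² ⇒ 13 = 2² + 3².
  61: 61 − 1² = 60, 61 − 2² = 57, 61 − 3² = 52, 61 − 4² = 45, 61 − 5² = 36 = 6² ⇒ 61 = 5² + 6².
  Combine using the Brahmagupta–Fibonacci identity (a² + b²)(c² + d²) = (ac − bd)² + (ad + bc)² = (ac + bd)² + (ad − bc)²:
  13 · 61 = 793: from (2² + 3²)(5² + 6²), take (2·5 − 3·6, 2·6 + 3·5) = (10 − 18, 12 + 15) = (-8, 27); dropping signs (only squares matter) gives (8, 27); check 8² + 27² = 64 + 729 = 793 ✓.
Step 4: Order so x ≤ y and verify: 8² + 27² = 64 + 729 = 793 = n. ✓

n = 793 = 8² + 27² (one valid representation with x ≤ y).
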